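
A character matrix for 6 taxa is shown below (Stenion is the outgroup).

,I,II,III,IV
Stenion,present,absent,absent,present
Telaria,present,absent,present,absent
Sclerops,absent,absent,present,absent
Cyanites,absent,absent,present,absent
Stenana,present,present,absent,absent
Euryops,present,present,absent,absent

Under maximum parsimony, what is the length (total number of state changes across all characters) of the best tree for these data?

Character polarity is set by the outgroup: the derived state is whichever differs from the outgroup's state, so for I, IV the derived state is 'absent', and for the remaining characters it is 'present'.
I (derived state 'absent') is shared by Cyanites and Sclerops — a synapomorphy uniting that clade.
II: derived state 'present' in Euryops and Stenana only — synapomorphy for {Euryops, Stenana}.
III: derived state 'present' in Cyanites, Sclerops, and Telaria only — synapomorphy for {Cyanites, Sclerops, Telaria}.
IV (derived state 'absent') is shared by all ingroup taxa — unites the whole ingroup.
Most parsimonious ingroup topology: ((Telaria,(Sclerops,Cyanites)),(Stenana,Euryops)).
Changes per character on this tree: I: 1; II: 1; III: 1; IV: 1.
Total = 4.

4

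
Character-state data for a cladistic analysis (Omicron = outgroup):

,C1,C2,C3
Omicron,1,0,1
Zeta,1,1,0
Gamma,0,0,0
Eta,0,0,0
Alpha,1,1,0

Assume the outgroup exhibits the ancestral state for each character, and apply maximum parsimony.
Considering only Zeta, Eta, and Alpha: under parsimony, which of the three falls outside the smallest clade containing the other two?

Eta

Character polarity is set by the outgroup: the derived state is whichever differs from the outgroup's state, so for C1, C3 the derived state is '0', and for the remaining characters it is '1'.
Only Eta and Gamma show the derived state '0' for C1, supporting them as a clade.
C2 (derived state '1') is shared by Alpha and Zeta — a synapomorphy uniting that clade.
C3 (derived state '0') is shared by all ingroup taxa — unites the whole ingroup.
Most parsimonious ingroup topology: ((Zeta,Alpha),(Gamma,Eta)).
Zeta and Alpha share a more recent common ancestor with each other than either does with Eta, so Eta is the least closely related of the three.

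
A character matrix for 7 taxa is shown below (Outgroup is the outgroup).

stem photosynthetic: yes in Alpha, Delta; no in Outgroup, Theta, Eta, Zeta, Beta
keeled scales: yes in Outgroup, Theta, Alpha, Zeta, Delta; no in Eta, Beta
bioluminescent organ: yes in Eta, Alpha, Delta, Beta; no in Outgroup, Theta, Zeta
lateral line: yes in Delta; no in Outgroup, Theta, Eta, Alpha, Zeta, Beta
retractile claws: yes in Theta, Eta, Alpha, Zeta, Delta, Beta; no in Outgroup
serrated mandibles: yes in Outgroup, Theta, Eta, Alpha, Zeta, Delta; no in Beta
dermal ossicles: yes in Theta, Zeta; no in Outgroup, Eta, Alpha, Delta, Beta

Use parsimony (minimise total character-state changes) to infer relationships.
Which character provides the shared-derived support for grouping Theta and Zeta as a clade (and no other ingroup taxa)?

Character polarity is set by the outgroup: the derived state is whichever differs from the outgroup's state, so for keeled scales, serrated mandibles the derived state is 'no', and for the remaining characters it is 'yes'.
stem photosynthetic (derived state 'yes') is shared by Alpha and Delta — a synapomorphy uniting that clade.
Only Beta and Eta show the derived state 'no' for keeled scales, supporting them as a clade.
Only Alpha, Beta, Delta, and Eta show the derived state 'yes' for bioluminescent organ, supporting them as a clade.
lateral line (derived state 'yes') is unique to Delta (autapomorphy; uninformative for grouping).
retractile claws (derived state 'yes') is shared by all ingroup taxa — unites the whole ingroup.
serrated mandibles: derived state 'no' in Beta only — an autapomorphy, so it tells us nothing about relationships among taxa.
Only Theta and Zeta show the derived state 'yes' for dermal ossicles, supporting them as a clade.
Most parsimonious ingroup topology: ((Theta,Zeta),((Eta,Beta),(Alpha,Delta))).
The clade {Theta, Zeta} is supported by dermal ossicles: its derived state 'yes' occurs in exactly those taxa and in no other taxon (including the outgroup).

dermal ossicles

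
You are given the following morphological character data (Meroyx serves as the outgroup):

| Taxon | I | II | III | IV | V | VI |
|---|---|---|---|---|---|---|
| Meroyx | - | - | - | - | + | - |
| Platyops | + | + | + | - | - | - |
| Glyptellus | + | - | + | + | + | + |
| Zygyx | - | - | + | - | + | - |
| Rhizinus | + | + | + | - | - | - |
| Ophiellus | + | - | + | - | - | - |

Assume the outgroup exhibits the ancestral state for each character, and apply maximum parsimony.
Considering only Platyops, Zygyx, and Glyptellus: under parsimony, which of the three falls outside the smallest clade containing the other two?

Character polarity is set by the outgroup: the derived state is whichever differs from the outgroup's state, so for V the derived state is '-', and for the remaining characters it is '+'.
I (derived state '+') is shared by Glyptellus, Ophiellus, Platyops, and Rhizinus — a synapomorphy uniting that clade.
Only Platyops and Rhizinus show the derived state '+' for II, supporting them as a clade.
III (derived state '+') is shared by all ingroup taxa — unites the whole ingroup.
IV: derived state '+' in Glyptellus only — an autapomorphy, so it tells us nothing about relationships among taxa.
Only Ophiellus, Platyops, and Rhizinus show the derived state '-' for V, supporting them as a clade.
VI: derived state '+' in Glyptellus only — an autapomorphy, so it tells us nothing about relationships among taxa.
Most parsimonious ingroup topology: ((((Platyops,Rhizinus),Ophiellus),Glyptellus),Zygyx).
Glyptellus and Platyops share a more recent common ancestor with each other than either does with Zygyx, so Zygyx is the least closely related of the three.

Zygyx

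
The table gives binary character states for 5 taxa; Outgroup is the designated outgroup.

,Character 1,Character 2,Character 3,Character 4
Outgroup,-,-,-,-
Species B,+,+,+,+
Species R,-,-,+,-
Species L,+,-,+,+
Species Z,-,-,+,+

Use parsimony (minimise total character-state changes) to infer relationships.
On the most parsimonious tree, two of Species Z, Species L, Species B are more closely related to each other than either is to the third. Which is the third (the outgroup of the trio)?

Species Z

The outgroup has state '-' for every character, so '+' is the derived state throughout.
Character 1 (derived state '+') is shared by Species B and Species L — a synapomorphy uniting that clade.
Character 2 (derived state '+') is unique to Species B (autapomorphy; uninformative for grouping).
Character 3 (derived state '+') is shared by all ingroup taxa — unites the whole ingroup.
Character 4: derived state '+' in Species B, Species L, and Species Z only — synapomorphy for {Species B, Species L, Species Z}.
Most parsimonious ingroup topology: (((Species B,Species L),Species Z),Species R).
Species B and Species L share a more recent common ancestor with each other than either does with Species Z, so Species Z is the least closely related of the three.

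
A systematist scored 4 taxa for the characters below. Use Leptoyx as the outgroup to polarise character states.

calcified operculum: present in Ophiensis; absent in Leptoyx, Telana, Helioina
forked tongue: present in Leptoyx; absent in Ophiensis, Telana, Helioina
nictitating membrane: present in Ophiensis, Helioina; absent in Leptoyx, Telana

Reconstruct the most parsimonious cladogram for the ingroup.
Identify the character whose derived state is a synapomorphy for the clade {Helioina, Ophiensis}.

nictitating membrane

Character polarity is set by the outgroup: the derived state is whichever differs from the outgroup's state, so for forked tongue the derived state is 'absent', and for the remaining characters it is 'present'.
calcified operculum (derived state 'present') is unique to Ophiensis (autapomorphy; uninformative for grouping).
forked tongue (derived state 'absent') is shared by all ingroup taxa — unites the whole ingroup.
Only Helioina and Ophiensis show the derived state 'present' for nictitating membrane, supporting them as a clade.
Most parsimonious ingroup topology: ((Ophiensis,Helioina),Telana).
The clade {Helioina, Ophiensis} is supported by nictitating membrane: its derived state 'present' occurs in exactly those taxa and in no other taxon (including the outgroup).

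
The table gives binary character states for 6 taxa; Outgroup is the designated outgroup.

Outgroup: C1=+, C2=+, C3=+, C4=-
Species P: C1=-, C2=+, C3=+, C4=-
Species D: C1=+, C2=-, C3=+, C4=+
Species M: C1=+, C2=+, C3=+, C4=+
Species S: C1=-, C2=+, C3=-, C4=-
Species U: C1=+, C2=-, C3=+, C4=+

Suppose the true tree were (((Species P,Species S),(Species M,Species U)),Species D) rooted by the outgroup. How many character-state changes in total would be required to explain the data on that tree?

Map each character onto (((Species P,Species S),(Species M,Species U)),Species D) (rooted by Outgroup) and count the minimum state changes it requires (Fitch parsimony):
C1: 1; C2: 2; C3: 1; C4: 2.
Total tree length = 6.

6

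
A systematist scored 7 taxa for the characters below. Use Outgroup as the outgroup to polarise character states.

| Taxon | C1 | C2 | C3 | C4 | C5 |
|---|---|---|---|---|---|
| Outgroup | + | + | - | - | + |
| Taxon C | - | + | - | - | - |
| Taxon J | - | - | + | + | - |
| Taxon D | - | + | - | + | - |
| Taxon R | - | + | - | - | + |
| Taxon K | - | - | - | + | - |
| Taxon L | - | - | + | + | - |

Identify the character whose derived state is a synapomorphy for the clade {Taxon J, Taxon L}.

Character polarity is set by the outgroup: the derived state is whichever differs from the outgroup's state, so for C1, C2, C5 the derived state is '-', and for the remaining characters it is '+'.
C1 (derived state '-') is shared by all ingroup taxa — unites the whole ingroup.
C2: derived state '-' in Taxon J, Taxon K, and Taxon L only — synapomorphy for {Taxon J, Taxon K, Taxon L}.
C3 (derived state '+') is shared by Taxon J and Taxon L — a synapomorphy uniting that clade.
Only Taxon D, Taxon J, Taxon K, and Taxon L show the derived state '+' for C4, supporting them as a clade.
Only Taxon C, Taxon D, Taxon J, Taxon K, and Taxon L show the derived state '-' for C5, supporting them as a clade.
Most parsimonious ingroup topology: ((Taxon C,(((Taxon J,Taxon L),Taxon K),Taxon D)),Taxon R).
The clade {Taxon J, Taxon L} is supported by C3: its derived state '+' occurs in exactly those taxa and in no other taxon (including the outgroup).

C3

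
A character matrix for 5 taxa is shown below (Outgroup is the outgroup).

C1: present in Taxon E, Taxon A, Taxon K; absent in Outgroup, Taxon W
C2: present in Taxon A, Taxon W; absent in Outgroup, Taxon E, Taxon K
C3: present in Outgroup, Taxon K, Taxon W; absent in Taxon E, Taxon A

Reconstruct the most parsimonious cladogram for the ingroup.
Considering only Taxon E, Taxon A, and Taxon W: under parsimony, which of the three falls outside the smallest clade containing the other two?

Character polarity is set by the outgroup: the derived state is whichever differs from the outgroup's state, so for C3 the derived state is 'absent', and for the remaining characters it is 'present'.
Only Taxon A, Taxon E, and Taxon K show the derived state 'present' for C1, supporting them as a clade.
C2 (state 'present') occurs in Taxon A and Taxon W but conflicts with the nesting implied by the other characters — most parsimoniously interpreted as homoplasy.
Only Taxon A and Taxon E show the derived state 'absent' for C3, supporting them as a clade.
Most parsimonious ingroup topology: (((Taxon E,Taxon A),Taxon K),Taxon W).
Taxon A and Taxon E share a more recent common ancestor with each other than either does with Taxon W, so Taxon W is the least closely related of the three.

Taxon W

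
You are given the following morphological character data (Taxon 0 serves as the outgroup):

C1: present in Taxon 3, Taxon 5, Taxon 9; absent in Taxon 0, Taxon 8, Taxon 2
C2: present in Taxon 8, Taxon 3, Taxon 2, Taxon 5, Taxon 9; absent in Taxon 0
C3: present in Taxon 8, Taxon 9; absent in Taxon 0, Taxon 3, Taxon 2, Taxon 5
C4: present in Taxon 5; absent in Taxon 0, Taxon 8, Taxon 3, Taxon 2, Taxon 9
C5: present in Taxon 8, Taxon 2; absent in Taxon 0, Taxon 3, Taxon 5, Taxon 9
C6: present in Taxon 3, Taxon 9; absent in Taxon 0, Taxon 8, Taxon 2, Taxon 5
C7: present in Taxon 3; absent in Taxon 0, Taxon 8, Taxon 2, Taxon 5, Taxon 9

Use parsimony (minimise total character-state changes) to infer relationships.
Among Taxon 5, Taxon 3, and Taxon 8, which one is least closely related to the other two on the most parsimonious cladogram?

Taxon 8

The outgroup has state 'absent' for every character, so 'present' is the derived state throughout.
C1: derived state 'present' in Taxon 3, Taxon 5, and Taxon 9 only — synapomorphy for {Taxon 3, Taxon 5, Taxon 9}.
C2 (derived state 'present') is shared by all ingroup taxa — unites the whole ingroup.
C3 (state 'present') occurs in Taxon 8 and Taxon 9 but conflicts with the nesting implied by the other characters — most parsimoniously interpreted as homoplasy.
C4: derived state 'present' in Taxon 5 only — an autapomorphy, so it tells us nothing about relationships among taxa.
C5 (derived state 'present') is shared by Taxon 2 and Taxon 8 — a synapomorphy uniting that clade.
Only Taxon 3 and Taxon 9 show the derived state 'present' for C6, supporting them as a clade.
C7: derived state 'present' in Taxon 3 only — an autapomorphy, so it tells us nothing about relationships among taxa.
Most parsimonious ingroup topology: ((Taxon 8,Taxon 2),((Taxon 3,Taxon 9),Taxon 5)).
Taxon 5 and Taxon 3 share a more recent common ancestor with each other than either does with Taxon 8, so Taxon 8 is the least closely related of the three.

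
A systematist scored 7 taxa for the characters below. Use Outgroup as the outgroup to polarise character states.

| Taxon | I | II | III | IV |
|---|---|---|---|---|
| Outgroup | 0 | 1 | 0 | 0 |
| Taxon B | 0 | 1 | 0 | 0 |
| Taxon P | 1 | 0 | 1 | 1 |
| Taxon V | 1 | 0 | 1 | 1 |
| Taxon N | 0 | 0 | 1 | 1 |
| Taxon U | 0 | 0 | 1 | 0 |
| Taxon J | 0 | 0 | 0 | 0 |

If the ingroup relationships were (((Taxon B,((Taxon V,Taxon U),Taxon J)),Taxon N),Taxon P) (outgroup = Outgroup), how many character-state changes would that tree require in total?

Map each character onto (((Taxon B,((Taxon V,Taxon U),Taxon J)),Taxon N),Taxon P) (rooted by Outgroup) and count the minimum state changes it requires (Fitch parsimony):
I: 2; II: 2; III: 3; IV: 3.
Total tree length = 10.

10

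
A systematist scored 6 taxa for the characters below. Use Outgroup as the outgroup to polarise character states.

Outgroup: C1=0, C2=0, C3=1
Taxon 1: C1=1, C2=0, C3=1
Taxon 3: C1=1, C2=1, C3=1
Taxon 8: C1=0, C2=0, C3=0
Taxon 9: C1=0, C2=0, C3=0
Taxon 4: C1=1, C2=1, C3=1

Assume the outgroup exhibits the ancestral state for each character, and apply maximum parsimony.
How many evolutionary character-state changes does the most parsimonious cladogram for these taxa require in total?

Character polarity is set by the outgroup: the derived state is whichever differs from the outgroup's state, so for C3 the derived state is '0', and for the remaining characters it is '1'.
Only Taxon 1, Taxon 3, and Taxon 4 show the derived state '1' for C1, supporting them as a clade.
C2 (derived state '1') is shared by Taxon 3 and Taxon 4 — a synapomorphy uniting that clade.
Only Taxon 8 and Taxon 9 show the derived state '0' for C3, supporting them as a clade.
Most parsimonious ingroup topology: ((Taxon 1,(Taxon 3,Taxon 4)),(Taxon 8,Taxon 9)).
Changes per character on this tree: C1: 1; C2: 1; C3: 1.
Total = 3.

3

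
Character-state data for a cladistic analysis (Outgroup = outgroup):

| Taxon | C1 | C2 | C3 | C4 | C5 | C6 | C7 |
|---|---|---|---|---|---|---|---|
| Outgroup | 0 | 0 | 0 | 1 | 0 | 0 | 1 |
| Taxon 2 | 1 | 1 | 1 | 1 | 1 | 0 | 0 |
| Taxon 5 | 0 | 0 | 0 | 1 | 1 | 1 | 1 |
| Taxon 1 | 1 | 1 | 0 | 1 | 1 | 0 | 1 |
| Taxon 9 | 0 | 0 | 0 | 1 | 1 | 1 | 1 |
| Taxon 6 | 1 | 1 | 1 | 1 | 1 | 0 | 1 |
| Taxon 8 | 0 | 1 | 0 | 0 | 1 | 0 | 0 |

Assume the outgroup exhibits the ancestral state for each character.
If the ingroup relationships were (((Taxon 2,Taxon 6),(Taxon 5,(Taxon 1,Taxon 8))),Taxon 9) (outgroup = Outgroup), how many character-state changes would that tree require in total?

11

Map each character onto (((Taxon 2,Taxon 6),(Taxon 5,(Taxon 1,Taxon 8))),Taxon 9) (rooted by Outgroup) and count the minimum state changes it requires (Fitch parsimony):
C1: 2; C2: 2; C3: 1; C4: 1; C5: 1; C6: 2; C7: 2.
Total tree length = 11.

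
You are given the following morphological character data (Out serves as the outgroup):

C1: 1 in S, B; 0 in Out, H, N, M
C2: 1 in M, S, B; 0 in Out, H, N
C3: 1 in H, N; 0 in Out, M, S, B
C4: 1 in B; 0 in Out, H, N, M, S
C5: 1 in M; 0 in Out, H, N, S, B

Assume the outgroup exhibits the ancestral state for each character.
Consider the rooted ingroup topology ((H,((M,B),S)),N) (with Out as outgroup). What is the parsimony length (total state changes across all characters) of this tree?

Map each character onto ((H,((M,B),S)),N) (rooted by Out) and count the minimum state changes it requires (Fitch parsimony):
C1: 2; C2: 1; C3: 2; C4: 1; C5: 1.
Total tree length = 7.

7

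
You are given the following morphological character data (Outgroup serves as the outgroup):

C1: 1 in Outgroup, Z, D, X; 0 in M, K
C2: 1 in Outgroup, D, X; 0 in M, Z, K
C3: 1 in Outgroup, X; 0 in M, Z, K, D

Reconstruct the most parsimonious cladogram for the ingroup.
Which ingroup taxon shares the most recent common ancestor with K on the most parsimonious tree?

The outgroup has state '1' for every character, so '0' is the derived state throughout.
C1: derived state '0' in K and M only — synapomorphy for {K, M}.
C2: derived state '0' in K, M, and Z only — synapomorphy for {K, M, Z}.
Only D, K, M, and Z show the derived state '0' for C3, supporting them as a clade.
Most parsimonious ingroup topology: ((((M,K),Z),D),X).
K and M form a cherry on this tree, so they are sister taxa.

M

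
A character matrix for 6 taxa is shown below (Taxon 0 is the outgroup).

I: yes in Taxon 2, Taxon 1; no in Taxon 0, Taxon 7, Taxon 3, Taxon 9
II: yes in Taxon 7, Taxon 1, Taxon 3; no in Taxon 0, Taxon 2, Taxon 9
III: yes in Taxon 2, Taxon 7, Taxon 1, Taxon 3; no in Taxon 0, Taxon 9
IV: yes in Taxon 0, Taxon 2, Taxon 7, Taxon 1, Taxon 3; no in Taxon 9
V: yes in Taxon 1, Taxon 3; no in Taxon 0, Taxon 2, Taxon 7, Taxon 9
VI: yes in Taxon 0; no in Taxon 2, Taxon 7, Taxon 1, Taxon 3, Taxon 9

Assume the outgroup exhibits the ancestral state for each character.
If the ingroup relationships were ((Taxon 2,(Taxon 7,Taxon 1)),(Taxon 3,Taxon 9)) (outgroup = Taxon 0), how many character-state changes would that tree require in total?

Map each character onto ((Taxon 2,(Taxon 7,Taxon 1)),(Taxon 3,Taxon 9)) (rooted by Taxon 0) and count the minimum state changes it requires (Fitch parsimony):
I: 2; II: 2; III: 2; IV: 1; V: 2; VI: 1.
Total tree length = 10.

10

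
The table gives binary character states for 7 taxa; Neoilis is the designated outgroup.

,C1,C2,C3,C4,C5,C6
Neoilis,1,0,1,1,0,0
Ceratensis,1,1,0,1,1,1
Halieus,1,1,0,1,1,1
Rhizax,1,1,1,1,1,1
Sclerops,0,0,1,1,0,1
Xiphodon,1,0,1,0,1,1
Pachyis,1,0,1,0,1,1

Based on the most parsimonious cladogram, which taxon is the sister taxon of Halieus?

Ceratensis

Character polarity is set by the outgroup: the derived state is whichever differs from the outgroup's state, so for C1, C3, C4 the derived state is '0', and for the remaining characters it is '1'.
C1: derived state '0' in Sclerops only — an autapomorphy, so it tells us nothing about relationships among taxa.
C2: derived state '1' in Ceratensis, Halieus, and Rhizax only — synapomorphy for {Ceratensis, Halieus, Rhizax}.
C3 (derived state '0') is shared by Ceratensis and Halieus — a synapomorphy uniting that clade.
C4 (derived state '0') is shared by Pachyis and Xiphodon — a synapomorphy uniting that clade.
Only Ceratensis, Halieus, Pachyis, Rhizax, and Xiphodon show the derived state '1' for C5, supporting them as a clade.
All ingroup taxa share the derived state '1' for C6; it defines the ingroup but does not resolve relationships within it.
Most parsimonious ingroup topology: ((((Ceratensis,Halieus),Rhizax),(Xiphodon,Pachyis)),Sclerops).
Halieus and Ceratensis form a cherry on this tree, so they are sister taxa.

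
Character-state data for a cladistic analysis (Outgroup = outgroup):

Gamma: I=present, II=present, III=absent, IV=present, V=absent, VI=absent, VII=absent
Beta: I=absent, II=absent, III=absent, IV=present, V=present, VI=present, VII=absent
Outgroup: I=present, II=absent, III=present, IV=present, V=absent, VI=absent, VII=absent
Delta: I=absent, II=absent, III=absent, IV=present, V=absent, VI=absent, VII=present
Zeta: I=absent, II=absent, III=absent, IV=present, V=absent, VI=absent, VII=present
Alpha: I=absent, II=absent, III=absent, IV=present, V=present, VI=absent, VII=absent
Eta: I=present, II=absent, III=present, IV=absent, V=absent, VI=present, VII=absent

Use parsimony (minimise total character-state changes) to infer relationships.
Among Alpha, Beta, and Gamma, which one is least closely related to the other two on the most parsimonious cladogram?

Character polarity is set by the outgroup: the derived state is whichever differs from the outgroup's state, so for I, III, IV the derived state is 'absent', and for the remaining characters it is 'present'.
I (derived state 'absent') is shared by Alpha, Beta, Delta, and Zeta — a synapomorphy uniting that clade.
II (derived state 'present') is unique to Gamma (autapomorphy; uninformative for grouping).
III: derived state 'absent' in Alpha, Beta, Delta, Gamma, and Zeta only — synapomorphy for {Alpha, Beta, Delta, Gamma, Zeta}.
IV (derived state 'absent') is unique to Eta (autapomorphy; uninformative for grouping).
V: derived state 'present' in Alpha and Beta only — synapomorphy for {Alpha, Beta}.
VI groups Beta and Eta, which is incompatible with the clades supported by the remaining characters; treating it as convergent (homoplasy) costs fewer steps than any alternative tree.
VII (derived state 'present') is shared by Delta and Zeta — a synapomorphy uniting that clade.
Most parsimonious ingroup topology: ((((Delta,Zeta),(Alpha,Beta)),Gamma),Eta).
Beta and Alpha share a more recent common ancestor with each other than either does with Gamma, so Gamma is the least closely related of the three.

Gamma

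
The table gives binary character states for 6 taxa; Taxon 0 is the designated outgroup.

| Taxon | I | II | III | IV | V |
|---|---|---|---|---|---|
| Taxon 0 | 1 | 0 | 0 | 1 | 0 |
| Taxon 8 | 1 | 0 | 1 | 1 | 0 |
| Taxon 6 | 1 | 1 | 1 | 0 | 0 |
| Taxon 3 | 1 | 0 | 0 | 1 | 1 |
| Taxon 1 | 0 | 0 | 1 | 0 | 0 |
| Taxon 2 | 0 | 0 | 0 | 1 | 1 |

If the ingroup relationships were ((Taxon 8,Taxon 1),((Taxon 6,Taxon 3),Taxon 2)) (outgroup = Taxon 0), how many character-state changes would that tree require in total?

Map each character onto ((Taxon 8,Taxon 1),((Taxon 6,Taxon 3),Taxon 2)) (rooted by Taxon 0) and count the minimum state changes it requires (Fitch parsimony):
I: 2; II: 1; III: 2; IV: 2; V: 2.
Total tree length = 9.

9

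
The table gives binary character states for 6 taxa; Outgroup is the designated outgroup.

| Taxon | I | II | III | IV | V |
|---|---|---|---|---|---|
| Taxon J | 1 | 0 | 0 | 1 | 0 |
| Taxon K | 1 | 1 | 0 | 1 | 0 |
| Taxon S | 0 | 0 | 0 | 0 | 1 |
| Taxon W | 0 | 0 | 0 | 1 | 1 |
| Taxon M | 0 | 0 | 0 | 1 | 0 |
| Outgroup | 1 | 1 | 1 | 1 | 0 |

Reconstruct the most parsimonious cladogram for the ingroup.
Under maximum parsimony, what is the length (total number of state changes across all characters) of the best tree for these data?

5

Character polarity is set by the outgroup: the derived state is whichever differs from the outgroup's state, so for I, II, III, IV the derived state is '0', and for the remaining characters it is '1'.
I: derived state '0' in Taxon M, Taxon S, and Taxon W only — synapomorphy for {Taxon M, Taxon S, Taxon W}.
Only Taxon J, Taxon M, Taxon S, and Taxon W show the derived state '0' for II, supporting them as a clade.
III (derived state '0') is shared by all ingroup taxa — unites the whole ingroup.
IV (derived state '0') is unique to Taxon S (autapomorphy; uninformative for grouping).
V (derived state '1') is shared by Taxon S and Taxon W — a synapomorphy uniting that clade.
Most parsimonious ingroup topology: ((((Taxon W,Taxon S),Taxon M),Taxon J),Taxon K).
Changes per character on this tree: I: 1; II: 1; III: 1; IV: 1; V: 1.
Total = 5.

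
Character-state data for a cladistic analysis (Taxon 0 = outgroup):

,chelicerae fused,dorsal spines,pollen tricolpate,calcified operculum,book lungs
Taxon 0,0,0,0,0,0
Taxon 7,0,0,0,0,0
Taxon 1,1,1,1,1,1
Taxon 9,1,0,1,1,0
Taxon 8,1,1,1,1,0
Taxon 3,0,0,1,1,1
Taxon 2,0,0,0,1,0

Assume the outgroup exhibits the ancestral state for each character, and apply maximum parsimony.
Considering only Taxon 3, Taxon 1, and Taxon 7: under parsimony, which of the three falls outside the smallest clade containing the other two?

The outgroup has state '0' for every character, so '1' is the derived state throughout.
Only Taxon 1, Taxon 8, and Taxon 9 show the derived state '1' for chelicerae fused, supporting them as a clade.
Only Taxon 1 and Taxon 8 show the derived state '1' for dorsal spines, supporting them as a clade.
Only Taxon 1, Taxon 3, Taxon 8, and Taxon 9 show the derived state '1' for pollen tricolpate, supporting them as a clade.
calcified operculum: derived state '1' in Taxon 1, Taxon 2, Taxon 3, Taxon 8, and Taxon 9 only — synapomorphy for {Taxon 1, Taxon 2, Taxon 3, Taxon 8, Taxon 9}.
book lungs (state '1') occurs in Taxon 1 and Taxon 3 but conflicts with the nesting implied by the other characters — most parsimoniously interpreted as homoplasy.
Most parsimonious ingroup topology: (Taxon 7,((((Taxon 1,Taxon 8),Taxon 9),Taxon 3),Taxon 2)).
Taxon 1 and Taxon 3 share a more recent common ancestor with each other than either does with Taxon 7, so Taxon 7 is the least closely related of the three.

Taxon 7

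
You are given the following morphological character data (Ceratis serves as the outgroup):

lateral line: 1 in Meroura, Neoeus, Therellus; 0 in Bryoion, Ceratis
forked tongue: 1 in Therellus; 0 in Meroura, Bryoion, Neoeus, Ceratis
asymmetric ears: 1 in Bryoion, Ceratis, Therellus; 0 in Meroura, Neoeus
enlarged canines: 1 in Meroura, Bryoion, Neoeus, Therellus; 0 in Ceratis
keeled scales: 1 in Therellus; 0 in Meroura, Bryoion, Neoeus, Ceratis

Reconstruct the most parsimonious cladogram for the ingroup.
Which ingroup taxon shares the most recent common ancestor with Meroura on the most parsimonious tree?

Character polarity is set by the outgroup: the derived state is whichever differs from the outgroup's state, so for asymmetric ears the derived state is '0', and for the remaining characters it is '1'.
lateral line: derived state '1' in Meroura, Neoeus, and Therellus only — synapomorphy for {Meroura, Neoeus, Therellus}.
forked tongue (derived state '1') is unique to Therellus (autapomorphy; uninformative for grouping).
Only Meroura and Neoeus show the derived state '0' for asymmetric ears, supporting them as a clade.
enlarged canines (derived state '1') is shared by all ingroup taxa — unites the whole ingroup.
keeled scales (derived state '1') is unique to Therellus (autapomorphy; uninformative for grouping).
Most parsimonious ingroup topology: (((Meroura,Neoeus),Therellus),Bryoion).
Meroura and Neoeus form a cherry on this tree, so they are sister taxa.

Neoeus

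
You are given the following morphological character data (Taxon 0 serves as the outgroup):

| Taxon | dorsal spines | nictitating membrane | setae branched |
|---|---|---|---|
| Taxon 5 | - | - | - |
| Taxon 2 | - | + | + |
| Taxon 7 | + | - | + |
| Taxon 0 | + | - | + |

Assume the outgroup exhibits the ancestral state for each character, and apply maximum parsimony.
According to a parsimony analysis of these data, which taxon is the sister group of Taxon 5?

Character polarity is set by the outgroup: the derived state is whichever differs from the outgroup's state, so for dorsal spines, setae branched the derived state is '-', and for the remaining characters it is '+'.
Only Taxon 2 and Taxon 5 show the derived state '-' for dorsal spines, supporting them as a clade.
nictitating membrane (derived state '+') is unique to Taxon 2 (autapomorphy; uninformative for grouping).
setae branched: derived state '-' in Taxon 5 only — an autapomorphy, so it tells us nothing about relationships among taxa.
Most parsimonious ingroup topology: ((Taxon 5,Taxon 2),Taxon 7).
Taxon 5 and Taxon 2 form a cherry on this tree, so they are sister taxa.

Taxon 2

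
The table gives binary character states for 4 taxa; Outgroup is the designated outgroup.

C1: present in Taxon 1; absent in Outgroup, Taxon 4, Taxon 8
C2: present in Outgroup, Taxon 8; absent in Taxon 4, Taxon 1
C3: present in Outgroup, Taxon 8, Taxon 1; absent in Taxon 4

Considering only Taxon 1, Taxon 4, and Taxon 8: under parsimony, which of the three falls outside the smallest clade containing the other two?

Character polarity is set by the outgroup: the derived state is whichever differs from the outgroup's state, so for C2, C3 the derived state is 'absent', and for the remaining characters it is 'present'.
C1: derived state 'present' in Taxon 1 only — an autapomorphy, so it tells us nothing about relationships among taxa.
C2: derived state 'absent' in Taxon 1 and Taxon 4 only — synapomorphy for {Taxon 1, Taxon 4}.
C3 (derived state 'absent') is unique to Taxon 4 (autapomorphy; uninformative for grouping).
Most parsimonious ingroup topology: ((Taxon 4,Taxon 1),Taxon 8).
Taxon 1 and Taxon 4 share a more recent common ancestor with each other than either does with Taxon 8, so Taxon 8 is the least closely related of the three.

Taxon 8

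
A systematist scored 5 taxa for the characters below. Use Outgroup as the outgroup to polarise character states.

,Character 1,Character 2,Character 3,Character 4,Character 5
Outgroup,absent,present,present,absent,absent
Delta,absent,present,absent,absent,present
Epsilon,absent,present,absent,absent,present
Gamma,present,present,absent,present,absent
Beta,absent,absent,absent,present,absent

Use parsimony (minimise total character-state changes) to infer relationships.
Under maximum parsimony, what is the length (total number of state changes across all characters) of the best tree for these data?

5

Character polarity is set by the outgroup: the derived state is whichever differs from the outgroup's state, so for Character 2, Character 3 the derived state is 'absent', and for the remaining characters it is 'present'.
Character 1 (derived state 'present') is unique to Gamma (autapomorphy; uninformative for grouping).
Character 2 (derived state 'absent') is unique to Beta (autapomorphy; uninformative for grouping).
All ingroup taxa share the derived state 'absent' for Character 3; it defines the ingroup but does not resolve relationships within it.
Character 4: derived state 'present' in Beta and Gamma only — synapomorphy for {Beta, Gamma}.
Only Delta and Epsilon show the derived state 'present' for Character 5, supporting them as a clade.
Most parsimonious ingroup topology: ((Epsilon,Delta),(Beta,Gamma)).
Changes per character on this tree: Character 1: 1; Character 2: 1; Character 3: 1; Character 4: 1; Character 5: 1.
Total = 5.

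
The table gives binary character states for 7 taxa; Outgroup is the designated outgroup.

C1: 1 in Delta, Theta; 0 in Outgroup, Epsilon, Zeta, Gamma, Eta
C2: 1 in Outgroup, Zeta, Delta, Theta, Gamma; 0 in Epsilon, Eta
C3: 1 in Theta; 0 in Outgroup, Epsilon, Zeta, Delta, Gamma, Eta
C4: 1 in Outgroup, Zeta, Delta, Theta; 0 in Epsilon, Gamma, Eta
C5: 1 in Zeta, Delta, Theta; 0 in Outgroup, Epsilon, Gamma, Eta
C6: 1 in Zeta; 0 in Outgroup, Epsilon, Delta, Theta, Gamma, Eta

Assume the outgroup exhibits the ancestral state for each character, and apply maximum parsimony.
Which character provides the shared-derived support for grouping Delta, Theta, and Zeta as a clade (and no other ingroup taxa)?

C5

Character polarity is set by the outgroup: the derived state is whichever differs from the outgroup's state, so for C2, C4 the derived state is '0', and for the remaining characters it is '1'.
C1: derived state '1' in Delta and Theta only — synapomorphy for {Delta, Theta}.
Only Epsilon and Eta show the derived state '0' for C2, supporting them as a clade.
C3: derived state '1' in Theta only — an autapomorphy, so it tells us nothing about relationships among taxa.
Only Epsilon, Eta, and Gamma show the derived state '0' for C4, supporting them as a clade.
C5: derived state '1' in Delta, Theta, and Zeta only — synapomorphy for {Delta, Theta, Zeta}.
C6: derived state '1' in Zeta only — an autapomorphy, so it tells us nothing about relationships among taxa.
Most parsimonious ingroup topology: (((Epsilon,Eta),Gamma),(Zeta,(Delta,Theta))).
The clade {Delta, Theta, Zeta} is supported by C5: its derived state '1' occurs in exactly those taxa and in no other taxon (including the outgroup).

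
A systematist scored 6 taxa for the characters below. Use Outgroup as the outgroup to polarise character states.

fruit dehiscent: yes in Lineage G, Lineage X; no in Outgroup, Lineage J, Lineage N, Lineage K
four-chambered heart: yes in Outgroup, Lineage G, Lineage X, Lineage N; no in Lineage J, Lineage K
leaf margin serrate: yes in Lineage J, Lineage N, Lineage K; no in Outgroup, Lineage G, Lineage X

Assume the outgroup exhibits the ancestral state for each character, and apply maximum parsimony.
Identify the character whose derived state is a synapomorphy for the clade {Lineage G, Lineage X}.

Character polarity is set by the outgroup: the derived state is whichever differs from the outgroup's state, so for four-chambered heart the derived state is 'no', and for the remaining characters it is 'yes'.
fruit dehiscent (derived state 'yes') is shared by Lineage G and Lineage X — a synapomorphy uniting that clade.
four-chambered heart (derived state 'no') is shared by Lineage J and Lineage K — a synapomorphy uniting that clade.
Only Lineage J, Lineage K, and Lineage N show the derived state 'yes' for leaf margin serrate, supporting them as a clade.
Most parsimonious ingroup topology: (((Lineage J,Lineage K),Lineage N),(Lineage G,Lineage X)).
The clade {Lineage G, Lineage X} is supported by fruit dehiscent: its derived state 'yes' occurs in exactly those taxa and in no other taxon (including the outgroup).

fruit dehiscent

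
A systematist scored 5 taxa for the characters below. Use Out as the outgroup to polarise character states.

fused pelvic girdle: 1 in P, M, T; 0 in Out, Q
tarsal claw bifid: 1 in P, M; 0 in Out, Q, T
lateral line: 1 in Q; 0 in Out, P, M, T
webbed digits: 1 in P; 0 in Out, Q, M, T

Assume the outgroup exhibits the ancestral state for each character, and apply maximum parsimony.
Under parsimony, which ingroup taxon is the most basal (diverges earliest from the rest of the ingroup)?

The outgroup has state '0' for every character, so '1' is the derived state throughout.
fused pelvic girdle: derived state '1' in M, P, and T only — synapomorphy for {M, P, T}.
tarsal claw bifid: derived state '1' in M and P only — synapomorphy for {M, P}.
lateral line (derived state '1') is unique to Q (autapomorphy; uninformative for grouping).
webbed digits (derived state '1') is unique to P (autapomorphy; uninformative for grouping).
Most parsimonious ingroup topology: (Q,((P,M),T)).
Q is sister to the clade containing all other ingroup taxa, so it is the earliest-diverging (most basal) ingroup lineage.

Q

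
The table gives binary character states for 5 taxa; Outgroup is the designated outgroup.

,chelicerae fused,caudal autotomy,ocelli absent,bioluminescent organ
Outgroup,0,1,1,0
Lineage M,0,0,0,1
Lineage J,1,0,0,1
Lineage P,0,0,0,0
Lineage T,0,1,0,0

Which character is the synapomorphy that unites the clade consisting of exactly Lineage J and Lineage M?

bioluminescent organ

Character polarity is set by the outgroup: the derived state is whichever differs from the outgroup's state, so for caudal autotomy, ocelli absent the derived state is '0', and for the remaining characters it is '1'.
chelicerae fused (derived state '1') is unique to Lineage J (autapomorphy; uninformative for grouping).
caudal autotomy (derived state '0') is shared by Lineage J, Lineage M, and Lineage P — a synapomorphy uniting that clade.
ocelli absent (derived state '0') is shared by all ingroup taxa — unites the whole ingroup.
bioluminescent organ (derived state '1') is shared by Lineage J and Lineage M — a synapomorphy uniting that clade.
Most parsimonious ingroup topology: (((Lineage M,Lineage J),Lineage P),Lineage T).
The clade {Lineage J, Lineage M} is supported by bioluminescent organ: its derived state '1' occurs in exactly those taxa and in no other taxon (including the outgroup).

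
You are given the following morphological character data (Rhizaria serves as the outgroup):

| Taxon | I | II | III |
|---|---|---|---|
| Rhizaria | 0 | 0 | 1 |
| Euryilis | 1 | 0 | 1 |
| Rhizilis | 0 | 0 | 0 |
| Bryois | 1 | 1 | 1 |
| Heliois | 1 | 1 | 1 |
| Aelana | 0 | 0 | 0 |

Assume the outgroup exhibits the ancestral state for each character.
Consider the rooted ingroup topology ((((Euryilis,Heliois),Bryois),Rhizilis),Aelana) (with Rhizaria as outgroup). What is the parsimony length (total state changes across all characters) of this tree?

5

Map each character onto ((((Euryilis,Heliois),Bryois),Rhizilis),Aelana) (rooted by Rhizaria) and count the minimum state changes it requires (Fitch parsimony):
I: 1; II: 2; III: 2.
Total tree length = 5.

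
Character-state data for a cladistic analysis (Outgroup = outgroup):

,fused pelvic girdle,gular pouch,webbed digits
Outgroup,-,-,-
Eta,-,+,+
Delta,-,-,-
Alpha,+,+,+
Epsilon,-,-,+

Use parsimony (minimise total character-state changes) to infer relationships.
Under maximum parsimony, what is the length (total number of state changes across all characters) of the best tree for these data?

The outgroup has state '-' for every character, so '+' is the derived state throughout.
fused pelvic girdle: derived state '+' in Alpha only — an autapomorphy, so it tells us nothing about relationships among taxa.
gular pouch: derived state '+' in Alpha and Eta only — synapomorphy for {Alpha, Eta}.
webbed digits (derived state '+') is shared by Alpha, Epsilon, and Eta — a synapomorphy uniting that clade.
Most parsimonious ingroup topology: (((Eta,Alpha),Epsilon),Delta).
Changes per character on this tree: fused pelvic girdle: 1; gular pouch: 1; webbed digits: 1.
Total = 3.

3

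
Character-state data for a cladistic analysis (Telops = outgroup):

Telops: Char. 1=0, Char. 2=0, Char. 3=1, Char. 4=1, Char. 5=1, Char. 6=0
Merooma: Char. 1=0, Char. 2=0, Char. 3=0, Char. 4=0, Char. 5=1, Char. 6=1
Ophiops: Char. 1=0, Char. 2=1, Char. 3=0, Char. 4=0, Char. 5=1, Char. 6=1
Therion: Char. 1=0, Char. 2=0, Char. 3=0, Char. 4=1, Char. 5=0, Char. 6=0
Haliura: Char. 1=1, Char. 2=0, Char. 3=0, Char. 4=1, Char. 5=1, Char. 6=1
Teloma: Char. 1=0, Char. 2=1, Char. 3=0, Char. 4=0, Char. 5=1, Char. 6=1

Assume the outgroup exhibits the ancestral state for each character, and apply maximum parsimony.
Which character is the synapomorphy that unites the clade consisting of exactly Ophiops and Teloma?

Char. 2

Character polarity is set by the outgroup: the derived state is whichever differs from the outgroup's state, so for Char. 3, Char. 4, Char. 5 the derived state is '0', and for the remaining characters it is '1'.
Char. 1 (derived state '1') is unique to Haliura (autapomorphy; uninformative for grouping).
Char. 2 (derived state '1') is shared by Ophiops and Teloma — a synapomorphy uniting that clade.
All ingroup taxa share the derived state '0' for Char. 3; it defines the ingroup but does not resolve relationships within it.
Char. 4: derived state '0' in Merooma, Ophiops, and Teloma only — synapomorphy for {Merooma, Ophiops, Teloma}.
Char. 5 (derived state '0') is unique to Therion (autapomorphy; uninformative for grouping).
Char. 6 (derived state '1') is shared by Haliura, Merooma, Ophiops, and Teloma — a synapomorphy uniting that clade.
Most parsimonious ingroup topology: ((Haliura,((Teloma,Ophiops),Merooma)),Therion).
The clade {Ophiops, Teloma} is supported by Char. 2: its derived state '1' occurs in exactly those taxa and in no other taxon (including the outgroup).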